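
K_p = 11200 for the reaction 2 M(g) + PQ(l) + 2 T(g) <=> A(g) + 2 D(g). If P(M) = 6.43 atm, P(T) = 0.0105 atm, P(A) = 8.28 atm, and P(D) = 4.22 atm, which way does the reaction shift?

(PQ is a pure liquid — omitted from Q_p.)
Q_p = P(A)·P(D)² / (P(M)²·P(T)²) = (8.28)·(4.22)² / ((6.43)²·(0.0105)²) = 32300
Q_p = 32300 > K_p = 11200, so the reverse reaction proceeds.

reverse (toward reactants)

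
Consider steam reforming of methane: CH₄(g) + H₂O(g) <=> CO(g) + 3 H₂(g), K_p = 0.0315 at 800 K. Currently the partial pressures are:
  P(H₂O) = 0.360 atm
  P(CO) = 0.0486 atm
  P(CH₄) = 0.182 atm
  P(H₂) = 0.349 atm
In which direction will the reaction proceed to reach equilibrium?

Q_p = P(CO)·P(H₂)³ / (P(CH₄)·P(H₂O)) = (0.0486)·(0.349)³ / ((0.182)·(0.360)) = 0.0315
Q_p = 0.0315 = K_p, so the system is already at equilibrium.

at equilibrium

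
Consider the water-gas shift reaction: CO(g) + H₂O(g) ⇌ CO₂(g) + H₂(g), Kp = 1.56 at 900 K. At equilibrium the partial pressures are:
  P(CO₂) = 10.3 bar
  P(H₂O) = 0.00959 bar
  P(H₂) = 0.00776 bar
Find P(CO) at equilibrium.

At equilibrium, Kp = P(CO₂)·P(H₂) / (P(CO)·P(H₂O)) = 1.56.
(10.3)·(0.00776) / ((P(CO))·(0.00959)) = 1.56
P(CO) = 5.34 bar

P(CO) = 5.34 bar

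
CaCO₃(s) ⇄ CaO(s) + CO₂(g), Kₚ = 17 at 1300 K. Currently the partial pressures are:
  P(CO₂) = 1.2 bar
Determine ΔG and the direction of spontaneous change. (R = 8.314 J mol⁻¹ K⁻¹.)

(CaCO₃, CaO are pure solids — omitted from Qₚ.)
Qₚ = P(CO₂) = 1.20
ΔG = RT ln(Qₚ/Kₚ) = (8.314 J mol⁻¹ K⁻¹)(1300 K) × ln(1.20/17)
   = (10.81 kJ/mol)(-2.651) = -28.7 kJ/mol
ΔG < 0, so the forward reaction is spontaneous (proceeds forward).

ΔG = -28.7 kJ/mol; the forward reaction is spontaneous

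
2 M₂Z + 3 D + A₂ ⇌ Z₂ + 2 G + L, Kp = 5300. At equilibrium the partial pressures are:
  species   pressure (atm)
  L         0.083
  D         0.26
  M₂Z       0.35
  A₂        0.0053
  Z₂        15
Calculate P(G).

At equilibrium, Kp = P(Z₂)·P(G)²·P(L) / (P(M₂Z)²·P(D)³·P(A₂)) = 5300.
(15)·(P(G))²·(0.083) / ((0.35)²·(0.26)³·(0.0053)) = 5300
P(G)² = 0.0486 ⇒ P(G) = 0.22 atm

P(G) = 0.22 atm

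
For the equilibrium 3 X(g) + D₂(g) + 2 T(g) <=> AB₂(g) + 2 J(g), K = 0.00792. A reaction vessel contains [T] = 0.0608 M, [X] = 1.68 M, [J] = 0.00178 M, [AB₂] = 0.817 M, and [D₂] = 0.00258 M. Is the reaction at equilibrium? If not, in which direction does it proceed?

Q = [AB₂]·[J]² / ([X]³·[D₂]·[T]²) = (0.817)·(0.00178)² / ((1.68)³·(0.00258)·(0.0608)²) = 0.0572
Q = 0.0572 > K = 0.00792, so the reverse reaction proceeds.

to the left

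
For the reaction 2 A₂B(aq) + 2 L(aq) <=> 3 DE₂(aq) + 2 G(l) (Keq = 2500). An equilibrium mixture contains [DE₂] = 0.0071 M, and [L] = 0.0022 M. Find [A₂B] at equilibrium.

[A₂B] = 0.0054 M

(G is a pure liquid — omitted from Keq.)
At equilibrium, Keq = [DE₂]³ / ([A₂B]²·[L]²) = 2500.
(0.0071)³ / (([A₂B])²·(0.0022)²) = 2500
[A₂B]² = 2.96×10⁻⁵ ⇒ [A₂B] = 0.0054 M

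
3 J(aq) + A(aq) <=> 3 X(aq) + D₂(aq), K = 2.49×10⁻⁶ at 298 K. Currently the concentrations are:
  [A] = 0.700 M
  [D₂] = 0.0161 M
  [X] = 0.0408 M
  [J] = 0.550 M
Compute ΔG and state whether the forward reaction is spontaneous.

ΔG = 3.29 kJ/mol; the forward reaction is non-spontaneous

Q = [X]³·[D₂] / ([J]³·[A]) = (0.0408)³·(0.0161) / ((0.550)³·(0.700)) = 9.39×10⁻⁶
ΔG = RT ln(Q/K) = (8.314 J mol⁻¹ K⁻¹)(298 K) × ln(9.39×10⁻⁶/2.49×10⁻⁶)
   = (2.478 kJ/mol)(1.327) = 3.29 kJ/mol
ΔG > 0, so the forward reaction is non-spontaneous (proceeds in reverse).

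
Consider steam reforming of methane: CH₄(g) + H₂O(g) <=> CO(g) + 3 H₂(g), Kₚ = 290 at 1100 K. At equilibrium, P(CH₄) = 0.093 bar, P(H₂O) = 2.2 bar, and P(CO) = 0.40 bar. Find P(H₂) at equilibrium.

At equilibrium, Kₚ = P(CO)·P(H₂)³ / (P(CH₄)·P(H₂O)) = 290.
(0.40)·(P(H₂))³ / ((0.093)·(2.2)) = 290
P(H₂)³ = 148 ⇒ P(H₂) = 5.3 bar

P(H₂) = 5.3 bar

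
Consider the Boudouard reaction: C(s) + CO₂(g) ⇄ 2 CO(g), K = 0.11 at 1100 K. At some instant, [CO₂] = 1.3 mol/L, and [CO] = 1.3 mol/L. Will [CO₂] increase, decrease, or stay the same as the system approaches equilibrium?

increase

(C is a pure solid — omitted from Q.)
Q = [CO]² / [CO₂] = (1.3)² / (1.3) = 1.3
Q = 1.3 > K = 0.11: net reverse reaction.
CO₂ is a reactant, so it increases.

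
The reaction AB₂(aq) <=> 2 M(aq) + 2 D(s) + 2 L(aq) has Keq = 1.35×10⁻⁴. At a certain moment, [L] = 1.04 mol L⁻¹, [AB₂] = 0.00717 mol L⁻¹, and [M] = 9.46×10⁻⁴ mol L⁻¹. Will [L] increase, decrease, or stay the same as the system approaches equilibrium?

(D is a pure solid — omitted from Q.)
Q = [M]²·[L]² / [AB₂] = (9.46×10⁻⁴)²·(1.04)² / (0.00717) = 1.35×10⁻⁴
Q = 1.35×10⁻⁴ = Keq; the system is at equilibrium.

stay the same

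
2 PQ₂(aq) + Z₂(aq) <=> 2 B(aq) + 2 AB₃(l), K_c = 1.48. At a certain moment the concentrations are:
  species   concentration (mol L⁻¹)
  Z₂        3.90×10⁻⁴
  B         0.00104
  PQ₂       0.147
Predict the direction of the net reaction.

forward (toward products)

(AB₃ is a pure liquid — omitted from Q_c.)
Q_c = [B]² / ([PQ₂]²·[Z₂]) = (0.00104)² / ((0.147)²·(3.90×10⁻⁴)) = 0.128
Q_c = 0.128 < K_c = 1.48, so the forward reaction proceeds.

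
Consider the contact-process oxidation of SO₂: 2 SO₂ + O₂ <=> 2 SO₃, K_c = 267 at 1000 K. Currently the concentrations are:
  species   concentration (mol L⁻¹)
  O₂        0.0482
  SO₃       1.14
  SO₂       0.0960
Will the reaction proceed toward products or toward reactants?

Q_c = [SO₃]² / ([SO₂]²·[O₂]) = (1.14)² / ((0.0960)²·(0.0482)) = 2930
Q_c = 2930 > K_c = 267, so the reverse reaction proceeds.

in the reverse direction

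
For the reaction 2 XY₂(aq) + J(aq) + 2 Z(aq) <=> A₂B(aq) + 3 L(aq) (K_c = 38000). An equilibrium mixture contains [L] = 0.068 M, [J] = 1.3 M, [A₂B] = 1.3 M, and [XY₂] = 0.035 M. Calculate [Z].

[Z] = 0.0026 M

At equilibrium, K_c = [A₂B]·[L]³ / ([XY₂]²·[J]·[Z]²) = 38000.
(1.3)·(0.068)³ / ((0.035)²·(1.3)·([Z])²) = 38000
[Z]² = 6.75×10⁻⁶ ⇒ [Z] = 0.0026 M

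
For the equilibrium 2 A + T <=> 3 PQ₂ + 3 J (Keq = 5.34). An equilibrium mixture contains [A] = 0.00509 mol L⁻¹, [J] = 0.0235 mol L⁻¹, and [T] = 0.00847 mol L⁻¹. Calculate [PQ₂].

At equilibrium, Keq = [PQ₂]³·[J]³ / ([A]²·[T]) = 5.34.
([PQ₂])³·(0.0235)³ / ((0.00509)²·(0.00847)) = 5.34
[PQ₂]³ = 0.0903 ⇒ [PQ₂] = 0.449 mol L⁻¹

[PQ₂] = 0.449 mol L⁻¹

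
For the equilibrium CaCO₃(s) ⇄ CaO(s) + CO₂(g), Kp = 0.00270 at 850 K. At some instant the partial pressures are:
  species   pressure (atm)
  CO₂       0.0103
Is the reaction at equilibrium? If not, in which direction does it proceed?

in the reverse direction

(CaCO₃, CaO are pure solids — omitted from Qp.)
Qp = P(CO₂) = 0.0103
Qp = 0.0103 > Kp = 0.00270, so the reverse reaction proceeds.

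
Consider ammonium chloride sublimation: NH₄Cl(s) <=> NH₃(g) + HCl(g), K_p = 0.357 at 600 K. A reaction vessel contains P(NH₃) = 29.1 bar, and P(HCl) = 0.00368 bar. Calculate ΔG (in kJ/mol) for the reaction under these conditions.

(NH₄Cl is a pure solid — omitted from Q_p.)
Q_p = P(NH₃)·P(HCl) = (29.1)·(0.00368) = 0.107
ΔG = RT ln(Q_p/K_p) = (8.314 J mol⁻¹ K⁻¹)(600 K) × ln(0.107/0.357)
   = (4.988 kJ/mol)(-1.205) = -6.01 kJ/mol
ΔG < 0, so the forward reaction is spontaneous (proceeds forward).

ΔG = -6.01 kJ/mol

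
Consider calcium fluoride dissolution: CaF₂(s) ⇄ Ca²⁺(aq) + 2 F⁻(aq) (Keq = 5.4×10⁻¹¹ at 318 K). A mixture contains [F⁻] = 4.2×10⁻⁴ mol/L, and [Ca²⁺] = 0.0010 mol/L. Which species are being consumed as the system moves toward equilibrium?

(CaF₂ is a pure solid — omitted from Q.)
Q = [Ca²⁺]·[F⁻]² = (0.0010)·(4.2×10⁻⁴)² = 1.8×10⁻¹⁰
Q = 1.8×10⁻¹⁰ > Keq = 5.4×10⁻¹¹: net reverse reaction.

Ca²⁺, F⁻ (products)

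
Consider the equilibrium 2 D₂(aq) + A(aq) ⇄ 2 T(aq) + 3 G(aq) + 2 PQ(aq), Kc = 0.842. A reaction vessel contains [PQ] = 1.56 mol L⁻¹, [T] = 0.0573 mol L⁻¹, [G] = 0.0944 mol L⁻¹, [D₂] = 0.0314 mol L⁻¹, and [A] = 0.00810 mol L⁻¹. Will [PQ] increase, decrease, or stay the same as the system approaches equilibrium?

stay the same

Qc = [T]²·[G]³·[PQ]² / ([D₂]²·[A]) = (0.0573)²·(0.0944)³·(1.56)² / ((0.0314)²·(0.00810)) = 0.842
Qc = 0.842 = Kc; the system is at equilibrium.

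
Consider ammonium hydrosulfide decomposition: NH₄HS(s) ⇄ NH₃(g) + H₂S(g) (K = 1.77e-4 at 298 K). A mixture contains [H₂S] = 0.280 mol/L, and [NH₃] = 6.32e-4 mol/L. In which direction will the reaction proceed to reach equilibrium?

at equilibrium

(NH₄HS is a pure solid — omitted from Q.)
Q = [NH₃]·[H₂S] = (6.32e-4)·(0.280) = 1.77e-4
Q = 1.77e-4 = K, so the system is already at equilibrium.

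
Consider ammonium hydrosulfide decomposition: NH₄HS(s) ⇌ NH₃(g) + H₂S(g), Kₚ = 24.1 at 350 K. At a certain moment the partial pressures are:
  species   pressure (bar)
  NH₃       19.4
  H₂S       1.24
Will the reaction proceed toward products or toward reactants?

neither direction; the system is at equilibrium

(NH₄HS is a pure solid — omitted from Qₚ.)
Qₚ = P(NH₃)·P(H₂S) = (19.4)·(1.24) = 24.1
Qₚ = 24.1 = Kₚ, so the system is already at equilibrium.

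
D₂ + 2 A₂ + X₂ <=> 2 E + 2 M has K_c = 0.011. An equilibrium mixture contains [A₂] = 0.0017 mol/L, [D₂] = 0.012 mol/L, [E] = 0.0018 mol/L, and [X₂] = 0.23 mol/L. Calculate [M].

At equilibrium, K_c = [E]²·[M]² / ([D₂]·[A₂]²·[X₂]) = 0.011.
(0.0018)²·([M])² / ((0.012)·(0.0017)²·(0.23)) = 0.011
[M]² = 2.71×10⁻⁵ ⇒ [M] = 0.0052 mol/L

[M] = 0.0052 mol/L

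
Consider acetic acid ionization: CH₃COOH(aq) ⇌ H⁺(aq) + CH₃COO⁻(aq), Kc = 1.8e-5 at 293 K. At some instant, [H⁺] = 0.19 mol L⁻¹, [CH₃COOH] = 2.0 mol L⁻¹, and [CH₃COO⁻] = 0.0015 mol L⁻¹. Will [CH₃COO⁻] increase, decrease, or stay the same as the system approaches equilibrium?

decrease

Qc = [H⁺]·[CH₃COO⁻] / [CH₃COOH] = (0.19)·(0.0015) / (2.0) = 1.4e-4
Qc = 1.4e-4 > Kc = 1.8e-5: net reverse reaction.
CH₃COO⁻ is a product, so it decreases.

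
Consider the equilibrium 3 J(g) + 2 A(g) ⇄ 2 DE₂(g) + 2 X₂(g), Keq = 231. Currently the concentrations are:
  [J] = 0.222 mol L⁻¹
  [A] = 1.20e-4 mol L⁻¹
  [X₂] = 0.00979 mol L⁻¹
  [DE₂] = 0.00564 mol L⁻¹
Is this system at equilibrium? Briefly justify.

Q = [DE₂]²·[X₂]² / ([J]³·[A]²) = (0.00564)²·(0.00979)² / ((0.222)³·(1.20e-4)²) = 19.4
Q = 19.4 < Keq = 231: net forward reaction.

no; Q < K, reaction proceeds forward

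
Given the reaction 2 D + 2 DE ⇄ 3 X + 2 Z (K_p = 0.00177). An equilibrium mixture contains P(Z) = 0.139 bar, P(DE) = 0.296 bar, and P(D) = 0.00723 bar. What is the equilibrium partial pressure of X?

At equilibrium, K_p = P(X)³·P(Z)² / (P(D)²·P(DE)²) = 0.00177.
(P(X))³·(0.139)² / ((0.00723)²·(0.296)²) = 0.00177
P(X)³ = 4.20e-7 ⇒ P(X) = 0.00749 bar

P(X) = 0.00749 bar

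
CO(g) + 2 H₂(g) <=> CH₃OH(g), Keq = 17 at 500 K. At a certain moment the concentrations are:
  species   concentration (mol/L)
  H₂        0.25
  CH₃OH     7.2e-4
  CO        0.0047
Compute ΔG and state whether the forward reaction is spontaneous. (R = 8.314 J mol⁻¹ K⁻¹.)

Q = [CH₃OH] / ([CO]·[H₂]²) = (7.2e-4) / ((0.0047)·(0.25)²) = 2.45
ΔG = RT ln(Q/Keq) = (8.314 J mol⁻¹ K⁻¹)(500 K) × ln(2.45/17)
   = (4.157 kJ/mol)(-1.937) = -8.05 kJ/mol
ΔG < 0, so the forward reaction is spontaneous (proceeds forward).

ΔG = -8.05 kJ/mol; the forward reaction is spontaneous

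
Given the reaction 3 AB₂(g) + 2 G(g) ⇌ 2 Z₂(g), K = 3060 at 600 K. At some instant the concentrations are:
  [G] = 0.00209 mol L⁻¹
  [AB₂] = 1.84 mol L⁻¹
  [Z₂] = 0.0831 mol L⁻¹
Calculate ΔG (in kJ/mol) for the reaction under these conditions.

ΔG = -12.4 kJ/mol

Q = [Z₂]² / ([AB₂]³·[G]²) = (0.0831)² / ((1.84)³·(0.00209)²) = 254
ΔG = RT ln(Q/K) = (8.314 J mol⁻¹ K⁻¹)(600 K) × ln(254/3060)
   = (4.988 kJ/mol)(-2.489) = -12.4 kJ/mol
ΔG < 0, so the forward reaction is spontaneous (proceeds forward).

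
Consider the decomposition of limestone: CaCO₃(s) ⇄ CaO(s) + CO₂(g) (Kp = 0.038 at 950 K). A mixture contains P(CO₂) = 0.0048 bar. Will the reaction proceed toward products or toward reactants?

forward (toward products)

(CaCO₃, CaO are pure solids — omitted from Qp.)
Qp = P(CO₂) = 0.0048
Qp = 0.0048 < Kp = 0.038, so the forward reaction proceeds.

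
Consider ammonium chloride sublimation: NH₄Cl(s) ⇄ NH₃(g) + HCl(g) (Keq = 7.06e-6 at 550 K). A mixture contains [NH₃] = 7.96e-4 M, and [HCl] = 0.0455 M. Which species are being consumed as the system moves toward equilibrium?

(NH₄Cl is a pure solid — omitted from Q.)
Q = [NH₃]·[HCl] = (7.96e-4)·(0.0455) = 3.62e-5
Q = 3.62e-5 > Keq = 7.06e-6: net reverse reaction.

NH₃, HCl (products)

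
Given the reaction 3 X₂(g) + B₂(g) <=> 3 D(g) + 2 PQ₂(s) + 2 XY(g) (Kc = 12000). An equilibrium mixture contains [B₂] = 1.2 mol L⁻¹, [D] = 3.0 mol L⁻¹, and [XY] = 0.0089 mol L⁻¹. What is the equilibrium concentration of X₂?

(PQ₂ is a pure solid — omitted from Kc.)
At equilibrium, Kc = [D]³·[XY]² / ([X₂]³·[B₂]) = 12000.
(3.0)³·(0.0089)² / (([X₂])³·(1.2)) = 12000
[X₂]³ = 1.49×10⁻⁷ ⇒ [X₂] = 0.0053 mol L⁻¹

[X₂] = 0.0053 mol L⁻¹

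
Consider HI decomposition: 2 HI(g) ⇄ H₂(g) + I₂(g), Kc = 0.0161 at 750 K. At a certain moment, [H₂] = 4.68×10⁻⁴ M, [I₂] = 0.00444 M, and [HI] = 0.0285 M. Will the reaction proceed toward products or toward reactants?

in the forward direction

Qc = [H₂]·[I₂] / [HI]² = (4.68×10⁻⁴)·(0.00444) / (0.0285)² = 0.00256
Qc = 0.00256 < Kc = 0.0161, so the forward reaction proceeds.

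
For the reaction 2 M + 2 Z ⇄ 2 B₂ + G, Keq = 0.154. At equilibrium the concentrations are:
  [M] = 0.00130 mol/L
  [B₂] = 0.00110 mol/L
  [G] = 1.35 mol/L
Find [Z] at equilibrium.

At equilibrium, Keq = [B₂]²·[G] / ([M]²·[Z]²) = 0.154.
(0.00110)²·(1.35) / ((0.00130)²·([Z])²) = 0.154
[Z]² = 6.28 ⇒ [Z] = 2.51 mol/L

[Z] = 2.51 mol/L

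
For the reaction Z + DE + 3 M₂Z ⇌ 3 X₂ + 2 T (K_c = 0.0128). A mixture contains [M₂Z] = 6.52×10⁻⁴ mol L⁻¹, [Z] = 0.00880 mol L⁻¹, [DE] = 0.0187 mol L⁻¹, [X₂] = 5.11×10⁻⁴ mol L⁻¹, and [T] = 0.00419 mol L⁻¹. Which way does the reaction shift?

reverse (toward reactants)

Q_c = [X₂]³·[T]² / ([Z]·[DE]·[M₂Z]³) = (5.11×10⁻⁴)³·(0.00419)² / ((0.00880)·(0.0187)·(6.52×10⁻⁴)³) = 0.0514
Q_c = 0.0514 > K_c = 0.0128, so the reverse reaction proceeds.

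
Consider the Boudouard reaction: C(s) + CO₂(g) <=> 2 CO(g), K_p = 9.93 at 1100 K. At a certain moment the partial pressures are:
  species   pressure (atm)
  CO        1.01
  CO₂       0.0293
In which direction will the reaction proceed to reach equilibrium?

to the left

(C is a pure solid — omitted from Q_p.)
Q_p = P(CO)² / P(CO₂) = (1.01)² / (0.0293) = 34.8
Q_p = 34.8 > K_p = 9.93, so the reverse reaction proceeds.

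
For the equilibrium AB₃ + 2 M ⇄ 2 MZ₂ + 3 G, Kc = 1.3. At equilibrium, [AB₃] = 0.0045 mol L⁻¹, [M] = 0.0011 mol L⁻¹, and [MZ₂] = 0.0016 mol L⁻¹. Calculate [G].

[G] = 0.14 mol L⁻¹

At equilibrium, Kc = [MZ₂]²·[G]³ / ([AB₃]·[M]²) = 1.3.
(0.0016)²·([G])³ / ((0.0045)·(0.0011)²) = 1.3
[G]³ = 0.00277 ⇒ [G] = 0.14 mol L⁻¹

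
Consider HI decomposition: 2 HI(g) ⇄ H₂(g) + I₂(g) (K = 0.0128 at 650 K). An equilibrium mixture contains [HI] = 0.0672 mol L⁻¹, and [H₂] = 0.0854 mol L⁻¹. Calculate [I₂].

At equilibrium, K = [H₂]·[I₂] / [HI]² = 0.0128.
(0.0854)·([I₂]) / (0.0672)² = 0.0128
[I₂] = 6.77e-4 mol L⁻¹

[I₂] = 6.77e-4 mol L⁻¹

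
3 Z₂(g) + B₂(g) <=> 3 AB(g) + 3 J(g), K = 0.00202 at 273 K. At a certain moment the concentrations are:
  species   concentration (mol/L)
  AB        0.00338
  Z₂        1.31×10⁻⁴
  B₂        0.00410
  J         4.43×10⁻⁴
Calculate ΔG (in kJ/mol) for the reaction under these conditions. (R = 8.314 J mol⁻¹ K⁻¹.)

Q = [AB]³·[J]³ / ([Z₂]³·[B₂]) = (0.00338)³·(4.43×10⁻⁴)³ / ((1.31×10⁻⁴)³·(0.00410)) = 3.64×10⁻⁴
ΔG = RT ln(Q/K) = (8.314 J mol⁻¹ K⁻¹)(273 K) × ln(3.64×10⁻⁴/0.00202)
   = (2.270 kJ/mol)(-1.714) = -3.89 kJ/mol
ΔG < 0, so the forward reaction is spontaneous (proceeds forward).

ΔG = -3.89 kJ/mol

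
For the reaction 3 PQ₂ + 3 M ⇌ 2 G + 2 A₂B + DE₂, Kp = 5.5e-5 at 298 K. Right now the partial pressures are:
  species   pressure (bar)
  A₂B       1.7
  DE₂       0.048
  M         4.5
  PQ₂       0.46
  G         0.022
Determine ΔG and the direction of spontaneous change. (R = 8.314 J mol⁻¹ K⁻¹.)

ΔG = -4.91 kJ/mol; the forward reaction is spontaneous

Qp = P(G)²·P(A₂B)²·P(DE₂) / (P(PQ₂)³·P(M)³) = (0.022)²·(1.7)²·(0.048) / ((0.46)³·(4.5)³) = 7.57e-6
ΔG = RT ln(Qp/Kp) = (8.314 J mol⁻¹ K⁻¹)(298 K) × ln(7.57e-6/5.5e-5)
   = (2.478 kJ/mol)(-1.983) = -4.91 kJ/mol
ΔG < 0, so the forward reaction is spontaneous (proceeds forward).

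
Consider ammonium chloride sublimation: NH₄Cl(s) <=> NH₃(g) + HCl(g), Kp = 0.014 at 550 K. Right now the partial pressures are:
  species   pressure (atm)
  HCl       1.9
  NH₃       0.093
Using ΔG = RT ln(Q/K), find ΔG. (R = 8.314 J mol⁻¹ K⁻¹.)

ΔG = 11.6 kJ/mol

(NH₄Cl is a pure solid — omitted from Qp.)
Qp = P(NH₃)·P(HCl) = (0.093)·(1.9) = 0.177
ΔG = RT ln(Qp/Kp) = (8.314 J mol⁻¹ K⁻¹)(550 K) × ln(0.177/0.014)
   = (4.573 kJ/mol)(2.537) = 11.6 kJ/mol
ΔG > 0, so the forward reaction is non-spontaneous (proceeds in reverse).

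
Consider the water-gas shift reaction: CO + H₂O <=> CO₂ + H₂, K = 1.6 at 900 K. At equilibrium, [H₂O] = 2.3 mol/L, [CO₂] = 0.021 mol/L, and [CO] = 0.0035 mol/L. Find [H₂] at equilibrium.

[H₂] = 0.61 mol/L

At equilibrium, K = [CO₂]·[H₂] / ([CO]·[H₂O]) = 1.6.
(0.021)·([H₂]) / ((0.0035)·(2.3)) = 1.6
[H₂] = 0.613 = 0.61 mol/L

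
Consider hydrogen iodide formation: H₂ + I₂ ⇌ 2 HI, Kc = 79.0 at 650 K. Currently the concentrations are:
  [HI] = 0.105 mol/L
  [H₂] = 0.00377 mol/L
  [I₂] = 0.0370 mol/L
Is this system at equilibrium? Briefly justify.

Qc = [HI]² / ([H₂]·[I₂]) = (0.105)² / ((0.00377)·(0.0370)) = 79.0
Qc = 79.0 = Kc; the system is at equilibrium.

yes, at equilibrium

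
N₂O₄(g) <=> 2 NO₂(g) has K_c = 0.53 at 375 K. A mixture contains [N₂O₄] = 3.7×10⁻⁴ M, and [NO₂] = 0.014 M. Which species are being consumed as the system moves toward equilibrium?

none (at equilibrium)

Q_c = [NO₂]² / [N₂O₄] = (0.014)² / (3.7×10⁻⁴) = 0.53
Q_c = 0.53 = K_c; the system is at equilibrium.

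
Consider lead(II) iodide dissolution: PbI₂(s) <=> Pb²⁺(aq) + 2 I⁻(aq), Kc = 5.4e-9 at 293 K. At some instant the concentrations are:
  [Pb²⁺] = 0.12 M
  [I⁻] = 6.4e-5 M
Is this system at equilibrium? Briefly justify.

no; Q < K, reaction proceeds forward

(PbI₂ is a pure solid — omitted from Qc.)
Qc = [Pb²⁺]·[I⁻]² = (0.12)·(6.4e-5)² = 4.9e-10
Qc = 4.9e-10 < Kc = 5.4e-9: net forward reaction.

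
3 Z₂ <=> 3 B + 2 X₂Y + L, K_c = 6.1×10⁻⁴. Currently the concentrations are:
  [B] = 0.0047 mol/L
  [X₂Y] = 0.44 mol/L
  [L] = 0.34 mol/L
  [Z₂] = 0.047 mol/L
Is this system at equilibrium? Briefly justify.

no; Q < K, reaction proceeds forward

Q_c = [B]³·[X₂Y]²·[L] / [Z₂]³ = (0.0047)³·(0.44)²·(0.34) / (0.047)³ = 6.6×10⁻⁵
Q_c = 6.6×10⁻⁵ < K_c = 6.1×10⁻⁴: net forward reaction.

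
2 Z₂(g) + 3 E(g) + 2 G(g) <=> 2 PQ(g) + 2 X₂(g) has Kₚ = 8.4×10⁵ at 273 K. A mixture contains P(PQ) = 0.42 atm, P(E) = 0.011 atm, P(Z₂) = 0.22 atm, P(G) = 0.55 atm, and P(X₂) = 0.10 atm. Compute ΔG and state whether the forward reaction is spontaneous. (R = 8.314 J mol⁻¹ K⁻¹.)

ΔG = -5.06 kJ/mol; the forward reaction is spontaneous

Qₚ = P(PQ)²·P(X₂)² / (P(Z₂)²·P(E)³·P(G)²) = (0.42)²·(0.10)² / ((0.22)²·(0.011)³·(0.55)²) = 90500
ΔG = RT ln(Qₚ/Kₚ) = (8.314 J mol⁻¹ K⁻¹)(273 K) × ln(90500/8.4×10⁵)
   = (2.270 kJ/mol)(-2.228) = -5.06 kJ/mol
ΔG < 0, so the forward reaction is spontaneous (proceeds forward).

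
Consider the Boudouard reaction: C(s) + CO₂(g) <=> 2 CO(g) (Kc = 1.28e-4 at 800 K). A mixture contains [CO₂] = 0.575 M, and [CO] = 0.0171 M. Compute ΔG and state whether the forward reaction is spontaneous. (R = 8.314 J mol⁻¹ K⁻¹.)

(C is a pure solid — omitted from Qc.)
Qc = [CO]² / [CO₂] = (0.0171)² / (0.575) = 5.09e-4
ΔG = RT ln(Qc/Kc) = (8.314 J mol⁻¹ K⁻¹)(800 K) × ln(5.09e-4/1.28e-4)
   = (6.651 kJ/mol)(1.380) = 9.18 kJ/mol
ΔG > 0, so the forward reaction is non-spontaneous (proceeds in reverse).

ΔG = 9.18 kJ/mol; the forward reaction is non-spontaneous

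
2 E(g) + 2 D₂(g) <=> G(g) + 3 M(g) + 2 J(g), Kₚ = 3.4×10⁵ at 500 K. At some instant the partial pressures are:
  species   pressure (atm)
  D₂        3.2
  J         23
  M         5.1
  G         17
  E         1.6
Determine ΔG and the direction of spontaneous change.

ΔG = -8.36 kJ/mol; the forward reaction is spontaneous

Qₚ = P(G)·P(M)³·P(J)² / (P(E)²·P(D₂)²) = (17)·(5.1)³·(23)² / ((1.6)²·(3.2)²) = 45500
ΔG = RT ln(Qₚ/Kₚ) = (8.314 J mol⁻¹ K⁻¹)(500 K) × ln(45500/3.4×10⁵)
   = (4.157 kJ/mol)(-2.011) = -8.36 kJ/mol
ΔG < 0, so the forward reaction is spontaneous (proceeds forward).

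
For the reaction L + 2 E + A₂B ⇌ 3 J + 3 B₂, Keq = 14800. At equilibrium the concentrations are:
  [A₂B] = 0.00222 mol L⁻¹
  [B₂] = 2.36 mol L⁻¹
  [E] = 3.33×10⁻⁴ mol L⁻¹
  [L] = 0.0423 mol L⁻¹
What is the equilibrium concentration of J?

At equilibrium, Keq = [J]³·[B₂]³ / ([L]·[E]²·[A₂B]) = 14800.
([J])³·(2.36)³ / ((0.0423)·(3.33×10⁻⁴)²·(0.00222)) = 14800
[J]³ = 1.17×10⁻⁸ ⇒ [J] = 0.00227 mol L⁻¹

[J] = 0.00227 mol L⁻¹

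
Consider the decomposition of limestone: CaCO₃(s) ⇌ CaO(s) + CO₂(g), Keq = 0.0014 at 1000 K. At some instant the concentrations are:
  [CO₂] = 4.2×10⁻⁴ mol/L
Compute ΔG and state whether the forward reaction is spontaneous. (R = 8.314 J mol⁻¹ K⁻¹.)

(CaCO₃, CaO are pure solids — omitted from Q.)
Q = [CO₂] = 4.20×10⁻⁴
ΔG = RT ln(Q/Keq) = (8.314 J mol⁻¹ K⁻¹)(1000 K) × ln(4.20×10⁻⁴/0.0014)
   = (8.314 kJ/mol)(-1.204) = -10.0 kJ/mol
ΔG < 0, so the forward reaction is spontaneous (proceeds forward).

ΔG = -10.0 kJ/mol; the forward reaction is spontaneous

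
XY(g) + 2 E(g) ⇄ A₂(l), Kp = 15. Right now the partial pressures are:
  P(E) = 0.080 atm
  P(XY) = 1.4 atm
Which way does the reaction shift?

toward reactants

(A₂ is a pure liquid — omitted from Qp.)
Qp = 1 / (P(XY)·P(E)²) = 1 / ((1.4)·(0.080)²) = 110
Qp = 110 > Kp = 15, so the reverse reaction proceeds.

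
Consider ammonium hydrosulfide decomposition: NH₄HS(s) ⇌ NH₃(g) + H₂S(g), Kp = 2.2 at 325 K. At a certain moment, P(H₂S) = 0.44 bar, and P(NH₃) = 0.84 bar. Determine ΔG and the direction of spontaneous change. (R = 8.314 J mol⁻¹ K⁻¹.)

ΔG = -4.82 kJ/mol; the forward reaction is spontaneous

(NH₄HS is a pure solid — omitted from Qp.)
Qp = P(NH₃)·P(H₂S) = (0.84)·(0.44) = 0.370
ΔG = RT ln(Qp/Kp) = (8.314 J mol⁻¹ K⁻¹)(325 K) × ln(0.370/2.2)
   = (2.702 kJ/mol)(-1.783) = -4.82 kJ/mol
ΔG < 0, so the forward reaction is spontaneous (proceeds forward).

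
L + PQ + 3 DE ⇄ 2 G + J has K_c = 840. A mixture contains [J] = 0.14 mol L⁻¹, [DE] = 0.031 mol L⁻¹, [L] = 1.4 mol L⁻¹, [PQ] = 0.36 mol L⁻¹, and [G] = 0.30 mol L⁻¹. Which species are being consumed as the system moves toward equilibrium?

none (at equilibrium)

Q_c = [G]²·[J] / ([L]·[PQ]·[DE]³) = (0.30)²·(0.14) / ((1.4)·(0.36)·(0.031)³) = 840
Q_c = 840 = K_c; the system is at equilibrium.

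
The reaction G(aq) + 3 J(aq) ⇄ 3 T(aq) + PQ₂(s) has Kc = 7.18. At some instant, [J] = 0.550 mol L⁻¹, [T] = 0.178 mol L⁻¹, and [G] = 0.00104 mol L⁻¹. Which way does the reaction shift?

reverse (toward reactants)

(PQ₂ is a pure solid — omitted from Qc.)
Qc = [T]³ / ([G]·[J]³) = (0.178)³ / ((0.00104)·(0.550)³) = 32.6
Qc = 32.6 > Kc = 7.18, so the reverse reaction proceeds.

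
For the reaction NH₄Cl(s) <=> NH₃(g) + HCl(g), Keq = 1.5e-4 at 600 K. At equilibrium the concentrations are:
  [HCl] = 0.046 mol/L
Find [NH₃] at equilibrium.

(NH₄Cl is a pure solid — omitted from Keq.)
At equilibrium, Keq = [NH₃]·[HCl] = 1.5e-4.
([NH₃])·(0.046) = 1.5e-4
[NH₃] = 0.00326 = 0.0033 mol/L

[NH₃] = 0.0033 mol/L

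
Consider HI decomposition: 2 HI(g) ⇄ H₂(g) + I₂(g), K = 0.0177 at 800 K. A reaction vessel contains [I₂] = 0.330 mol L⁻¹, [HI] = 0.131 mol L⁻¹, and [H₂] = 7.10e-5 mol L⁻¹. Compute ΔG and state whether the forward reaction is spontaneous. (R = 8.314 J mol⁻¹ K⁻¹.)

Q = [H₂]·[I₂] / [HI]² = (7.10e-5)·(0.330) / (0.131)² = 0.00137
ΔG = RT ln(Q/K) = (8.314 J mol⁻¹ K⁻¹)(800 K) × ln(0.00137/0.0177)
   = (6.651 kJ/mol)(-2.559) = -17.0 kJ/mol
ΔG < 0, so the forward reaction is spontaneous (proceeds forward).

ΔG = -17.0 kJ/mol; the forward reaction is spontaneous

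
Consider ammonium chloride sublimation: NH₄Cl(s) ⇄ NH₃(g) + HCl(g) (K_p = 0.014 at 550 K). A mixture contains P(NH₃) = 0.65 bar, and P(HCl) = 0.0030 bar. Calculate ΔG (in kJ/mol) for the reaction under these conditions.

ΔG = -9.01 kJ/mol

(NH₄Cl is a pure solid — omitted from Q_p.)
Q_p = P(NH₃)·P(HCl) = (0.65)·(0.0030) = 0.00195
ΔG = RT ln(Q_p/K_p) = (8.314 J mol⁻¹ K⁻¹)(550 K) × ln(0.00195/0.014)
   = (4.573 kJ/mol)(-1.971) = -9.01 kJ/mol
ΔG < 0, so the forward reaction is spontaneous (proceeds forward).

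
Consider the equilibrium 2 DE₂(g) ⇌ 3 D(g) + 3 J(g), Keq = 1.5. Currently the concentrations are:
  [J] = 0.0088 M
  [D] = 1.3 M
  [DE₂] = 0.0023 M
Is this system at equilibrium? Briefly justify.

Q = [D]³·[J]³ / [DE₂]² = (1.3)³·(0.0088)³ / (0.0023)² = 0.28
Q = 0.28 < Keq = 1.5: net forward reaction.

no; Q < K, reaction proceeds forward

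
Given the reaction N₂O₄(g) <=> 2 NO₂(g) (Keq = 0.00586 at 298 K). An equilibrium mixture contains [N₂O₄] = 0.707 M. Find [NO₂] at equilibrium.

At equilibrium, Keq = [NO₂]² / [N₂O₄] = 0.00586.
([NO₂])² / (0.707) = 0.00586
[NO₂]² = 0.00414 ⇒ [NO₂] = 0.0644 M

[NO₂] = 0.0644 M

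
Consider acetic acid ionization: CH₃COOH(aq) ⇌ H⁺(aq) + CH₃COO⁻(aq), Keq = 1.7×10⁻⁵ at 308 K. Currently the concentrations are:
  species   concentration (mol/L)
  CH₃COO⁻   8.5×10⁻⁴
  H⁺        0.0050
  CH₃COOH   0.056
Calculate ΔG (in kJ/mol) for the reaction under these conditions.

ΔG = 3.83 kJ/mol

Q = [H⁺]·[CH₃COO⁻] / [CH₃COOH] = (0.0050)·(8.5×10⁻⁴) / (0.056) = 7.59×10⁻⁵
ΔG = RT ln(Q/Keq) = (8.314 J mol⁻¹ K⁻¹)(308 K) × ln(7.59×10⁻⁵/1.7×10⁻⁵)
   = (2.561 kJ/mol)(1.496) = 3.83 kJ/mol
ΔG > 0, so the forward reaction is non-spontaneous (proceeds in reverse).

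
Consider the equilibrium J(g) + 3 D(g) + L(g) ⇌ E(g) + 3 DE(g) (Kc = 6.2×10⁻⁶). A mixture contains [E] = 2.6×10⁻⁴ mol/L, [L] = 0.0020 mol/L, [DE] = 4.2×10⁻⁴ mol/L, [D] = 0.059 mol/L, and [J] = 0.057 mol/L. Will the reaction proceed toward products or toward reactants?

toward products

Qc = [E]·[DE]³ / ([J]·[D]³·[L]) = (2.6×10⁻⁴)·(4.2×10⁻⁴)³ / ((0.057)·(0.059)³·(0.0020)) = 8.2×10⁻⁷
Qc = 8.2×10⁻⁷ < Kc = 6.2×10⁻⁶, so the forward reaction proceeds.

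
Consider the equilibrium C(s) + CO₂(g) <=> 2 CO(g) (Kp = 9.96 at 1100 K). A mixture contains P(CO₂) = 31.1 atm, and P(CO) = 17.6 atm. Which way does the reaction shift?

(C is a pure solid — omitted from Qp.)
Qp = P(CO)² / P(CO₂) = (17.6)² / (31.1) = 9.96
Qp = 9.96 = Kp, so the system is already at equilibrium.

no net change (already at equilibrium)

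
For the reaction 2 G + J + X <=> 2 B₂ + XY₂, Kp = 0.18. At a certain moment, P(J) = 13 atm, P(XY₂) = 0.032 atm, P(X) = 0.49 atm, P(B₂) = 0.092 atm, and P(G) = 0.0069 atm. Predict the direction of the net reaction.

Qp = P(B₂)²·P(XY₂) / (P(G)²·P(J)·P(X)) = (0.092)²·(0.032) / ((0.0069)²·(13)·(0.49)) = 0.89
Qp = 0.89 > Kp = 0.18, so the reverse reaction proceeds.

toward reactants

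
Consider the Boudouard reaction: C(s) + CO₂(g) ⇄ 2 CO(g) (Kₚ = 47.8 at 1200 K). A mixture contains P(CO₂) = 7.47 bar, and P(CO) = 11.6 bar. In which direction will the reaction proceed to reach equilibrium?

in the forward direction

(C is a pure solid — omitted from Qₚ.)
Qₚ = P(CO)² / P(CO₂) = (11.6)² / (7.47) = 18.0
Qₚ = 18.0 < Kₚ = 47.8, so the forward reaction proceeds.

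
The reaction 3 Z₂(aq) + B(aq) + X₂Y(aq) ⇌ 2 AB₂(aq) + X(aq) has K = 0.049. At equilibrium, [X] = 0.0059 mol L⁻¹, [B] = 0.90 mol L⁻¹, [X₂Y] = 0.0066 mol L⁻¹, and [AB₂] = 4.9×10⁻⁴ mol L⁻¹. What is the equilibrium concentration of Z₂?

[Z₂] = 0.017 mol L⁻¹

At equilibrium, K = [AB₂]²·[X] / ([Z₂]³·[B]·[X₂Y]) = 0.049.
(4.9×10⁻⁴)²·(0.0059) / (([Z₂])³·(0.90)·(0.0066)) = 0.049
[Z₂]³ = 4.87×10⁻⁶ ⇒ [Z₂] = 0.017 mol L⁻¹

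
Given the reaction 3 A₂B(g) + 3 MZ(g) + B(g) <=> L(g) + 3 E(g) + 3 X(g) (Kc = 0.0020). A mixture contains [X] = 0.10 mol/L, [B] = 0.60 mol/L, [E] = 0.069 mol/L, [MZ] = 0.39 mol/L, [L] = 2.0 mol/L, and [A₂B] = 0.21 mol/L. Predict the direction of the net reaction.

at equilibrium

Qc = [L]·[E]³·[X]³ / ([A₂B]³·[MZ]³·[B]) = (2.0)·(0.069)³·(0.10)³ / ((0.21)³·(0.39)³·(0.60)) = 0.0020
Qc = 0.0020 = Kc, so the system is already at equilibrium.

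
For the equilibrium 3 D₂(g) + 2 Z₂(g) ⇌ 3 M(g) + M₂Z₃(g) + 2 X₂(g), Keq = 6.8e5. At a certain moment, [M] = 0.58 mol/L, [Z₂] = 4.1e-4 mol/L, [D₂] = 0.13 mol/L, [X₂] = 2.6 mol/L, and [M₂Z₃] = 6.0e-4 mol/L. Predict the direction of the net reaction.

to the left

Q = [M]³·[M₂Z₃]·[X₂]² / ([D₂]³·[Z₂]²) = (0.58)³·(6.0e-4)·(2.6)² / ((0.13)³·(4.1e-4)²) = 2.1e6
Q = 2.1e6 > Keq = 6.8e5, so the reverse reaction proceeds.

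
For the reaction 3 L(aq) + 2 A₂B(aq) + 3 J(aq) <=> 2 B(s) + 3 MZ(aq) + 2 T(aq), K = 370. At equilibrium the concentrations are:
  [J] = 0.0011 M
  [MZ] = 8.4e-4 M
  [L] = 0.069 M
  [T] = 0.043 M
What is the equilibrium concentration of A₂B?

[A₂B] = 0.082 M

(B is a pure solid — omitted from K.)
At equilibrium, K = [MZ]³·[T]² / ([L]³·[A₂B]²·[J]³) = 370.
(8.4e-4)³·(0.043)² / ((0.069)³·([A₂B])²·(0.0011)³) = 370
[A₂B]² = 0.00677 ⇒ [A₂B] = 0.082 M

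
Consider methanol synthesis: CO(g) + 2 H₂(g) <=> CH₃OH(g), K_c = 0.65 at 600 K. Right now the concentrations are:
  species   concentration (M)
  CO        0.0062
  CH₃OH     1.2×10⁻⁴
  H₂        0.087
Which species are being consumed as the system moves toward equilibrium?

Q_c = [CH₃OH] / ([CO]·[H₂]²) = (1.2×10⁻⁴) / ((0.0062)·(0.087)²) = 2.6
Q_c = 2.6 > K_c = 0.65: net reverse reaction.

CH₃OH (products)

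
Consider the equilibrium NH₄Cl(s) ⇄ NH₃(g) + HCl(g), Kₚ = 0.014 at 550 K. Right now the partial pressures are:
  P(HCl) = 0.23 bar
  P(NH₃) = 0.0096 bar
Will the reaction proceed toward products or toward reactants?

toward products

(NH₄Cl is a pure solid — omitted from Qₚ.)
Qₚ = P(NH₃)·P(HCl) = (0.0096)·(0.23) = 0.0022
Qₚ = 0.0022 < Kₚ = 0.014, so the forward reaction proceeds.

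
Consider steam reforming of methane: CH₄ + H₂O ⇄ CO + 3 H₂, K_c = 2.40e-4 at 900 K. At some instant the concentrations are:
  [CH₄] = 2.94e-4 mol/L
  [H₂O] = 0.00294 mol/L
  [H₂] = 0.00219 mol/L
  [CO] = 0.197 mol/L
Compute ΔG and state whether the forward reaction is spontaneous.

Q_c = [CO]·[H₂]³ / ([CH₄]·[H₂O]) = (0.197)·(0.00219)³ / ((2.94e-4)·(0.00294)) = 0.00239
ΔG = RT ln(Q_c/K_c) = (8.314 J mol⁻¹ K⁻¹)(900 K) × ln(0.00239/2.40e-4)
   = (7.483 kJ/mol)(2.298) = 17.2 kJ/mol
ΔG > 0, so the forward reaction is non-spontaneous (proceeds in reverse).

ΔG = 17.2 kJ/mol; the forward reaction is non-spontaneous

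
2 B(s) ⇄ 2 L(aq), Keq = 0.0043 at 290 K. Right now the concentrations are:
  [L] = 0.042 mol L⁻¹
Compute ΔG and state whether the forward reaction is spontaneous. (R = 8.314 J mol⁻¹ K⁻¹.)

(B is a pure solid — omitted from Q.)
Q = [L]² = (0.042)² = 0.00176
ΔG = RT ln(Q/Keq) = (8.314 J mol⁻¹ K⁻¹)(290 K) × ln(0.00176/0.0043)
   = (2.411 kJ/mol)(-0.8933) = -2.15 kJ/mol
ΔG < 0, so the forward reaction is spontaneous (proceeds forward).

ΔG = -2.15 kJ/mol; the forward reaction is spontaneous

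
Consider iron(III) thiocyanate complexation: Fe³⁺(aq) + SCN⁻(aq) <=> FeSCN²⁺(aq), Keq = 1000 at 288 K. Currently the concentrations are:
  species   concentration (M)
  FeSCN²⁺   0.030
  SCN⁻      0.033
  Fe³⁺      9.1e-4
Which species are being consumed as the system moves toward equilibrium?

Q = [FeSCN²⁺] / ([Fe³⁺]·[SCN⁻]) = (0.030) / ((9.1e-4)·(0.033)) = 1000
Q = 1000 = Keq; the system is at equilibrium.

none (at equilibrium)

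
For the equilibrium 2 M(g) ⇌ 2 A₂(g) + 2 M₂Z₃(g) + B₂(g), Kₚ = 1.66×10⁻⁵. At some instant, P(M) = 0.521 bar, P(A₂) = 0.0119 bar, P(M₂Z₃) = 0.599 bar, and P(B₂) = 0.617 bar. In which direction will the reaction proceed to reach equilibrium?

in the reverse direction

Qₚ = P(A₂)²·P(M₂Z₃)²·P(B₂) / P(M)² = (0.0119)²·(0.599)²·(0.617) / (0.521)² = 1.15×10⁻⁴
Qₚ = 1.15×10⁻⁴ > Kₚ = 1.66×10⁻⁵, so the reverse reaction proceeds.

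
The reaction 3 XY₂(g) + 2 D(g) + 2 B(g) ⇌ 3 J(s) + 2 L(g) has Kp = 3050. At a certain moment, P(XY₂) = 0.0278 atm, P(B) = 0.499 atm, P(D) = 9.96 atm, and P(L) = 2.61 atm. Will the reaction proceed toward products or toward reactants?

to the left

(J is a pure solid — omitted from Qp.)
Qp = P(L)² / (P(XY₂)³·P(D)²·P(B)²) = (2.61)² / ((0.0278)³·(9.96)²·(0.499)²) = 12800
Qp = 12800 > Kp = 3050, so the reverse reaction proceeds.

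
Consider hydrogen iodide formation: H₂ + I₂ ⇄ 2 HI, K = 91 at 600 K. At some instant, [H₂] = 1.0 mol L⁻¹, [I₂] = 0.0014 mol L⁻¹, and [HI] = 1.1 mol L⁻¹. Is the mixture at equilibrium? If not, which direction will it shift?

Q = [HI]² / ([H₂]·[I₂]) = (1.1)² / ((1.0)·(0.0014)) = 860
Q = 860 > K = 91: net reverse reaction.

no; Q > K, reaction proceeds in reverse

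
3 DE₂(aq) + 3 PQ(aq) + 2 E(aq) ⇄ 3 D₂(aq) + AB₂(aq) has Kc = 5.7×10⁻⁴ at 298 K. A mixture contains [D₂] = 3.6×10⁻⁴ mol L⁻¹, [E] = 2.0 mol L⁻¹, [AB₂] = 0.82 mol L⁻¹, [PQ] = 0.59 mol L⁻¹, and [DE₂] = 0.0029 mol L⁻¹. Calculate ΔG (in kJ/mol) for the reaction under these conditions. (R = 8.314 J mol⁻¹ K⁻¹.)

Qc = [D₂]³·[AB₂] / ([DE₂]³·[PQ]³·[E]²) = (3.6×10⁻⁴)³·(0.82) / ((0.0029)³·(0.59)³·(2.0)²) = 0.00191
ΔG = RT ln(Qc/Kc) = (8.314 J mol⁻¹ K⁻¹)(298 K) × ln(0.00191/5.7×10⁻⁴)
   = (2.478 kJ/mol)(1.209) = 3.00 kJ/mol
ΔG > 0, so the forward reaction is non-spontaneous (proceeds in reverse).

ΔG = 3.00 kJ/mol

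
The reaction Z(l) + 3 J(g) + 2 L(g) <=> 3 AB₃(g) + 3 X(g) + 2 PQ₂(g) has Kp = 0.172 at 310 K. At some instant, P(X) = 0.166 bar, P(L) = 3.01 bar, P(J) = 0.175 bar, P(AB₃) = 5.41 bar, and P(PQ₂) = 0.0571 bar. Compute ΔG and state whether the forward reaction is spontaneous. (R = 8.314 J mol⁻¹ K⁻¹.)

ΔG = -3.26 kJ/mol; the forward reaction is spontaneous

(Z is a pure liquid — omitted from Qp.)
Qp = P(AB₃)³·P(X)³·P(PQ₂)² / (P(J)³·P(L)²) = (5.41)³·(0.166)³·(0.0571)² / ((0.175)³·(3.01)²) = 0.0486
ΔG = RT ln(Qp/Kp) = (8.314 J mol⁻¹ K⁻¹)(310 K) × ln(0.0486/0.172)
   = (2.577 kJ/mol)(-1.264) = -3.26 kJ/mol
ΔG < 0, so the forward reaction is spontaneous (proceeds forward).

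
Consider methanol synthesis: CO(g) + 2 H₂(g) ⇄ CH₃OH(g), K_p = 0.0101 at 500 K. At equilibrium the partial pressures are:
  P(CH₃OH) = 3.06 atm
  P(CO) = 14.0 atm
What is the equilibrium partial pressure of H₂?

P(H₂) = 4.65 atm

At equilibrium, K_p = P(CH₃OH) / (P(CO)·P(H₂)²) = 0.0101.
(3.06) / ((14.0)·(P(H₂))²) = 0.0101
P(H₂)² = 21.6 ⇒ P(H₂) = 4.65 atm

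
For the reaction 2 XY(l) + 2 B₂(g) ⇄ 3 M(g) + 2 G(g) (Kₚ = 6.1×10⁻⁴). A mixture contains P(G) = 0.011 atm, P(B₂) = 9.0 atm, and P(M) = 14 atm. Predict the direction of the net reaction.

in the reverse direction

(XY is a pure liquid — omitted from Qₚ.)
Qₚ = P(M)³·P(G)² / P(B₂)² = (14)³·(0.011)² / (9.0)² = 0.0041
Qₚ = 0.0041 > Kₚ = 6.1×10⁻⁴, so the reverse reaction proceeds.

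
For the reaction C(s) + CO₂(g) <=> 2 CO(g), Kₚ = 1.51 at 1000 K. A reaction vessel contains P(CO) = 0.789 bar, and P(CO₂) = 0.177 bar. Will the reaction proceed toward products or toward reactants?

to the left

(C is a pure solid — omitted from Qₚ.)
Qₚ = P(CO)² / P(CO₂) = (0.789)² / (0.177) = 3.52
Qₚ = 3.52 > Kₚ = 1.51, so the reverse reaction proceeds.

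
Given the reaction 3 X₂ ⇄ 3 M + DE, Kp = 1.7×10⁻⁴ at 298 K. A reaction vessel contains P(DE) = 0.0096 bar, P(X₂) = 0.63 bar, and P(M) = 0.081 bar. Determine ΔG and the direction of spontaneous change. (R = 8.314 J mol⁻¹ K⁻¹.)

ΔG = -5.25 kJ/mol; the forward reaction is spontaneous

Qp = P(M)³·P(DE) / P(X₂)³ = (0.081)³·(0.0096) / (0.63)³ = 2.04×10⁻⁵
ΔG = RT ln(Qp/Kp) = (8.314 J mol⁻¹ K⁻¹)(298 K) × ln(2.04×10⁻⁵/1.7×10⁻⁴)
   = (2.478 kJ/mol)(-2.120) = -5.25 kJ/mol
ΔG < 0, so the forward reaction is spontaneous (proceeds forward).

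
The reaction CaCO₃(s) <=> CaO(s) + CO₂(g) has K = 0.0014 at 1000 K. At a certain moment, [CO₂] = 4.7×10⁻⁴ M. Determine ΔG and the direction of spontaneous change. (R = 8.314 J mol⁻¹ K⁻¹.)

(CaCO₃, CaO are pure solids — omitted from Q.)
Q = [CO₂] = 4.70×10⁻⁴
ΔG = RT ln(Q/K) = (8.314 J mol⁻¹ K⁻¹)(1000 K) × ln(4.70×10⁻⁴/0.0014)
   = (8.314 kJ/mol)(-1.091) = -9.07 kJ/mol
ΔG < 0, so the forward reaction is spontaneous (proceeds forward).

ΔG = -9.07 kJ/mol; the forward reaction is spontaneous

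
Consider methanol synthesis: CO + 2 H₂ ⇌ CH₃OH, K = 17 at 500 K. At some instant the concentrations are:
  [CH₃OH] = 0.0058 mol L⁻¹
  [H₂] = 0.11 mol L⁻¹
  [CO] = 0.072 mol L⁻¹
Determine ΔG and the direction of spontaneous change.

ΔG = -3.90 kJ/mol; the forward reaction is spontaneous

Q = [CH₃OH] / ([CO]·[H₂]²) = (0.0058) / ((0.072)·(0.11)²) = 6.66
ΔG = RT ln(Q/K) = (8.314 J mol⁻¹ K⁻¹)(500 K) × ln(6.66/17)
   = (4.157 kJ/mol)(-0.9371) = -3.90 kJ/mol
ΔG < 0, so the forward reaction is spontaneous (proceeds forward).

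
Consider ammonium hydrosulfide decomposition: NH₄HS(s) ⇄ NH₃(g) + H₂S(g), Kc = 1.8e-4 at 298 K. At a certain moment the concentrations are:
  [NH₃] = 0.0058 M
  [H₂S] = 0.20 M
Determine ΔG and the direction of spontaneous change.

ΔG = 4.62 kJ/mol; the forward reaction is non-spontaneous

(NH₄HS is a pure solid — omitted from Qc.)
Qc = [NH₃]·[H₂S] = (0.0058)·(0.20) = 0.00116
ΔG = RT ln(Qc/Kc) = (8.314 J mol⁻¹ K⁻¹)(298 K) × ln(0.00116/1.8e-4)
   = (2.478 kJ/mol)(1.863) = 4.62 kJ/mol
ΔG > 0, so the forward reaction is non-spontaneous (proceeds in reverse).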